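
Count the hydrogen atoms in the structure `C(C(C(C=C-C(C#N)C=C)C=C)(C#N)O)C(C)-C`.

Hydrogens are implicit in SMILES; fill each atom to its normal valence:
  7 × C: 1 H each → 7
  3 × C: 2 H each → 6
  3 × C: no H
  2 × C: 3 H each → 6
  2 × N: no H
  1 × O: 1 H
  Total hydrogens = 20.

20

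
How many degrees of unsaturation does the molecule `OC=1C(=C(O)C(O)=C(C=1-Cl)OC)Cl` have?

Molecular formula from the SMILES: C7H6Cl2O4.
DoU = (2C + 2 + N − H − X)/2 = (2·7 + 2 + 0 − 6 − 2)/2 = 8/2 = 4.
(Structurally: 1 ring(s) + 3 π bond(s) = 4.)

4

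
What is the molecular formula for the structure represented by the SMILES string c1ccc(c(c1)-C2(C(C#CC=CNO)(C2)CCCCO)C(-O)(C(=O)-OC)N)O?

C20H26N2O6

Heavy atoms from the SMILES: 20 C, 2 N, 6 O.
Implicit hydrogens by atom environment:
  6 × C: no H
  5 × C: 2 H each → 10
  4 × C (aromatic): 1 H each → 4
  4 × O: 1 H each → 4
  2 × C: 1 H each → 2
  2 × C (aromatic): no H
  2 × O: no H
  1 × C: 3 H
  1 × N: 2 H
  1 × N: 1 H
  Total hydrogens = 26.
Molecular formula: C20H26N2O6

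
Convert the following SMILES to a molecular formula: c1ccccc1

Heavy atoms from the SMILES: 6 C.
Implicit hydrogens by atom environment:
  6 × C (aromatic): 1 H each → 6
  Total hydrogens = 6.
Molecular formula: C6H6

C6H6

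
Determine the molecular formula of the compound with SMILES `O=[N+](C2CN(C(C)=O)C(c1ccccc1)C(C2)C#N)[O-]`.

C14H15N3O3

Heavy atoms from the SMILES: 14 C, 3 N, 3 O.
Implicit hydrogens by atom environment:
  5 × C (aromatic): 1 H each → 5
  3 × C: 1 H each → 3
  2 × C: 2 H each → 4
  2 × C: no H
  2 × N: no H
  2 × O: no H
  1 × C: 3 H
  1 × C (aromatic): no H
  1 × N (charge +1): no H
  1 × O (charge -1): no H
  Total hydrogens = 15.
Molecular formula: C14H15N3O3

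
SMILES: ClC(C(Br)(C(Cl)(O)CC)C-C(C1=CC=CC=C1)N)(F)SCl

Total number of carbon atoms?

The symbol for carbon appears 13 times in the SMILES. (Cl is a single chlorine, not C + l.)

13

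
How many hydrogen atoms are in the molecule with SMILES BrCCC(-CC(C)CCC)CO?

21

Hydrogens are implicit in SMILES; fill each atom to its normal valence:
  6 × C: 2 H each → 12
  2 × C: 3 H each → 6
  2 × C: 1 H each → 2
  1 × Br: no H
  1 × O: 1 H
  Total hydrogens = 21.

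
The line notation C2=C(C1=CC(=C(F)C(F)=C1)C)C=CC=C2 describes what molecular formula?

Heavy atoms from the SMILES: 13 C, 2 F.
Implicit hydrogens by atom environment:
  7 × C (aromatic): 1 H each → 7
  5 × C (aromatic): no H
  2 × F: no H
  1 × C: 3 H
  Total hydrogens = 10.
Molecular formula: C13H10F2

C13H10F2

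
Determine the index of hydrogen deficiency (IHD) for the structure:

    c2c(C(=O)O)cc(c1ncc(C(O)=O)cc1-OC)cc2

Molecular formula from the SMILES: C14H11NO5.
DoU = (2C + 2 + N − H − X)/2 = (2·14 + 2 + 1 − 11 − 0)/2 = 20/2 = 10.
(Structurally: 2 ring(s) + 8 π bond(s) = 10.)

10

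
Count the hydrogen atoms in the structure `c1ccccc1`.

6

Hydrogens are implicit in SMILES; fill each atom to its normal valence:
  6 × C (aromatic): 1 H each → 6
  Total hydrogens = 6.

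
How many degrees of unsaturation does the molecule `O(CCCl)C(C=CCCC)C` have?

Molecular formula from the SMILES: C9H17ClO.
DoU = (2C + 2 + N − H − X)/2 = (2·9 + 2 + 0 − 17 − 1)/2 = 2/2 = 1.
(Structurally: 0 ring(s) + 1 π bond(s) = 1.)

1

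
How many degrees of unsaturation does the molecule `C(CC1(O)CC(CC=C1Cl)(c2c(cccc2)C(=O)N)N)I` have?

7

Molecular formula from the SMILES: C15H18ClIN2O2.
DoU = (2C + 2 + N − H − X)/2 = (2·15 + 2 + 2 − 18 − 2)/2 = 14/2 = 7.
(Structurally: 2 ring(s) + 5 π bond(s) = 7.)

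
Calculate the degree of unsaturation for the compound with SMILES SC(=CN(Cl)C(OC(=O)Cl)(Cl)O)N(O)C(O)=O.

3

Molecular formula from the SMILES: C5H5Cl3N2O6S.
DoU = (2C + 2 + N − H − X)/2 = (2·5 + 2 + 2 − 5 − 3)/2 = 6/2 = 3.
(Structurally: 0 ring(s) + 3 π bond(s) = 3.)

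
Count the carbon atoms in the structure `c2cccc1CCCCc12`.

The symbol for carbon appears 10 times in the SMILES. Lowercase c denotes aromatic carbon and counts toward C.

10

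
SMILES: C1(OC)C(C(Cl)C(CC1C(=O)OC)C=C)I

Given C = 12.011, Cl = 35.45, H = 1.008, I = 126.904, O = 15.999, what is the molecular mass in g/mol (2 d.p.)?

Molecular formula: C11H16ClIO3.
M = 11×12.011 + 1×35.45 + 16×1.008 + 1×126.904 + 3×15.999 = 358.60 g/mol.

358.60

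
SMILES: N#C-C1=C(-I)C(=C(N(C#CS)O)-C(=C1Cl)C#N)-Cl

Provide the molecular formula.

Heavy atoms from the SMILES: 10 C, 2 Cl, 1 I, 3 N, 1 O, 1 S.
Implicit hydrogens by atom environment:
  6 × C (aromatic): no H
  4 × C: no H
  3 × N: no H
  2 × Cl: no H
  1 × I: no H
  1 × O: 1 H
  1 × S: 1 H
  Total hydrogens = 2.
Molecular formula: C10H2Cl2IN3OS

C10H2Cl2IN3OS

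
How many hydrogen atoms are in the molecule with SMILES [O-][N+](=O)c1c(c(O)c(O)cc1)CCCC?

13

Hydrogens are implicit in SMILES; fill each atom to its normal valence:
  4 × C (aromatic): no H
  3 × C: 2 H each → 6
  2 × C (aromatic): 1 H each → 2
  2 × O: 1 H each → 2
  1 × C: 3 H
  1 × N (charge +1): no H
  1 × O: no H
  1 × O (charge -1): no H
  Total hydrogens = 13.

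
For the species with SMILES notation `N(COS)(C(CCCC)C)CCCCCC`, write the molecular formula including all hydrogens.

Heavy atoms from the SMILES: 13 C, 1 N, 1 O, 1 S.
Implicit hydrogens by atom environment:
  9 × C: 2 H each → 18
  3 × C: 3 H each → 9
  1 × C: 1 H
  1 × N: no H
  1 × O: no H
  1 × S: 1 H
  Total hydrogens = 29.
Molecular formula: C13H29NOS

C13H29NOS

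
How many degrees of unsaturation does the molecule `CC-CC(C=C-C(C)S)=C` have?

Molecular formula from the SMILES: C9H16S.
DoU = (2C + 2 + N − H − X)/2 = (2·9 + 2 + 0 − 16 − 0)/2 = 4/2 = 2.
(Structurally: 0 ring(s) + 2 π bond(s) = 2.)

2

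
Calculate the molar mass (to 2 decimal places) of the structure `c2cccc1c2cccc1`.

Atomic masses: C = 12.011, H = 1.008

Molecular formula: C10H8.
M = 10×12.011 + 8×1.008 = 128.17 g/mol.

128.17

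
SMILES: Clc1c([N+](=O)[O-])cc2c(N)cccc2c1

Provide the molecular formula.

C10H7ClN2O2

Heavy atoms from the SMILES: 10 C, 1 Cl, 2 N, 2 O.
Implicit hydrogens by atom environment:
  5 × C (aromatic): 1 H each → 5
  5 × C (aromatic): no H
  1 × Cl: no H
  1 × N: 2 H
  1 × N (charge +1): no H
  1 × O: no H
  1 × O (charge -1): no H
  Total hydrogens = 7.
Molecular formula: C10H7ClN2O2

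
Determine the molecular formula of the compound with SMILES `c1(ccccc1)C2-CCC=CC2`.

Heavy atoms from the SMILES: 12 C.
Implicit hydrogens by atom environment:
  5 × C (aromatic): 1 H each → 5
  3 × C: 2 H each → 6
  3 × C: 1 H each → 3
  1 × C (aromatic): no H
  Total hydrogens = 14.
Molecular formula: C12H14

C12H14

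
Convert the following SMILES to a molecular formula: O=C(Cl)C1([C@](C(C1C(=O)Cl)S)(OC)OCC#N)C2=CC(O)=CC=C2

C15H13Cl2NO5S

Heavy atoms from the SMILES: 15 C, 2 Cl, 1 N, 5 O, 1 S.
Implicit hydrogens by atom environment:
  5 × C: no H
  4 × C (aromatic): 1 H each → 4
  4 × O: no H
  2 × C: 1 H each → 2
  2 × C (aromatic): no H
  2 × Cl: no H
  1 × C: 3 H
  1 × C: 2 H
  1 × N: no H
  1 × O: 1 H
  1 × S: 1 H
  Total hydrogens = 13.
Molecular formula: C15H13Cl2NO5S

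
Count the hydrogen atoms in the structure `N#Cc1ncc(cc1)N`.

5

Hydrogens are implicit in SMILES; fill each atom to its normal valence:
  3 × C (aromatic): 1 H each → 3
  2 × C (aromatic): no H
  1 × C: no H
  1 × N: 2 H
  1 × N (aromatic): no H
  1 × N: no H
  Total hydrogens = 5.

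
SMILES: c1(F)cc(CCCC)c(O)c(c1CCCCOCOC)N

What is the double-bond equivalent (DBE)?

4

Molecular formula from the SMILES: C16H26FNO3.
DoU = (2C + 2 + N − H − X)/2 = (2·16 + 2 + 1 − 26 − 1)/2 = 8/2 = 4.
(Structurally: 1 ring(s) + 3 π bond(s) = 4.)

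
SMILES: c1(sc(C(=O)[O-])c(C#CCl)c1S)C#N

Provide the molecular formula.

C8HClNO2S2-

Heavy atoms from the SMILES: 8 C, 1 Cl, 1 N, 2 O, 2 S.
Implicit hydrogens by atom environment:
  4 × C (aromatic): no H
  4 × C: no H
  1 × Cl: no H
  1 × N: no H
  1 × O: no H
  1 × O (charge -1): no H
  1 × S: 1 H
  1 × S (aromatic): no H
  Total hydrogens = 1.
Net charge -1.
Molecular formula: C8HClNO2S2-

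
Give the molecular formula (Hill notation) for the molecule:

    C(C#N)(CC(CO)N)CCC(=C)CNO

C10H19N3O2

Heavy atoms from the SMILES: 10 C, 3 N, 2 O.
Implicit hydrogens by atom environment:
  6 × C: 2 H each → 12
  2 × C: 1 H each → 2
  2 × C: no H
  2 × O: 1 H each → 2
  1 × N: 2 H
  1 × N: 1 H
  1 × N: no H
  Total hydrogens = 19.
Molecular formula: C10H19N3O2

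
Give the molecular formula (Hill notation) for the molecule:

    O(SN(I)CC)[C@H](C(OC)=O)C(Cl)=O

C6H9ClINO4S

Heavy atoms from the SMILES: 6 C, 1 Cl, 1 I, 1 N, 4 O, 1 S.
Implicit hydrogens by atom environment:
  4 × O: no H
  2 × C: 3 H each → 6
  2 × C: no H
  1 × C: 2 H
  1 × C: 1 H
  1 × Cl: no H
  1 × I: no H
  1 × N: no H
  1 × S: no H
  Total hydrogens = 9.
Molecular formula: C6H9ClINO4S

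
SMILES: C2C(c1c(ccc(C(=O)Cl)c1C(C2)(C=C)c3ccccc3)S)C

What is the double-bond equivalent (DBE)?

11

Molecular formula from the SMILES: C20H19ClOS.
DoU = (2C + 2 + N − H − X)/2 = (2·20 + 2 + 0 − 19 − 1)/2 = 22/2 = 11.
(Structurally: 3 ring(s) + 8 π bond(s) = 11.)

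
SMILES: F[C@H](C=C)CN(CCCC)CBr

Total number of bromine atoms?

The symbol for bromine appears 1 time in the SMILES.

1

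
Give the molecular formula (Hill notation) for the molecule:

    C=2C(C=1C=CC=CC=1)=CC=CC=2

Heavy atoms from the SMILES: 12 C.
Implicit hydrogens by atom environment:
  10 × C (aromatic): 1 H each → 10
  2 × C (aromatic): no H
  Total hydrogens = 10.
Molecular formula: C12H10

C12H10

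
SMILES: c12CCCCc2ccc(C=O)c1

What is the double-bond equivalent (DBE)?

Molecular formula from the SMILES: C11H12O.
DoU = (2C + 2 + N − H − X)/2 = (2·11 + 2 + 0 − 12 − 0)/2 = 12/2 = 6.
(Structurally: 2 ring(s) + 4 π bond(s) = 6.)

6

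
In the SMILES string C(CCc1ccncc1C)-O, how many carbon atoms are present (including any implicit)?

The symbol for carbon appears 9 times in the SMILES. Lowercase c denotes aromatic carbon and counts toward C.

9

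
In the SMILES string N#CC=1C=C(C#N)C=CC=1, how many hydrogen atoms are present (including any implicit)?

4

Hydrogens are implicit in SMILES; fill each atom to its normal valence:
  4 × C (aromatic): 1 H each → 4
  2 × C (aromatic): no H
  2 × C: no H
  2 × N: no H
  Total hydrogens = 4.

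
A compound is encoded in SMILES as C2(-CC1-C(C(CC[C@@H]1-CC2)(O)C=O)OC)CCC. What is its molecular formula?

C15H26O3

Heavy atoms from the SMILES: 15 C, 3 O.
Implicit hydrogens by atom environment:
  7 × C: 2 H each → 14
  5 × C: 1 H each → 5
  2 × C: 3 H each → 6
  2 × O: no H
  1 × C: no H
  1 × O: 1 H
  Total hydrogens = 26.
Molecular formula: C15H26O3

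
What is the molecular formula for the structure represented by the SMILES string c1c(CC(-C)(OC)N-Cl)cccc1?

Heavy atoms from the SMILES: 10 C, 1 Cl, 1 N, 1 O.
Implicit hydrogens by atom environment:
  5 × C (aromatic): 1 H each → 5
  2 × C: 3 H each → 6
  1 × C: 2 H
  1 × C: no H
  1 × C (aromatic): no H
  1 × Cl: no H
  1 × N: 1 H
  1 × O: no H
  Total hydrogens = 14.
Molecular formula: C10H14ClNO

C10H14ClNO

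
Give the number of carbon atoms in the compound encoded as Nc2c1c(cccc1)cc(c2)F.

The symbol for carbon appears 10 times in the SMILES. Lowercase c denotes aromatic carbon and counts toward C.

10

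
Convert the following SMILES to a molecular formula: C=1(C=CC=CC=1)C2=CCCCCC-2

C13H16

Heavy atoms from the SMILES: 13 C.
Implicit hydrogens by atom environment:
  5 × C: 2 H each → 10
  5 × C (aromatic): 1 H each → 5
  1 × C: 1 H
  1 × C: no H
  1 × C (aromatic): no H
  Total hydrogens = 16.
Molecular formula: C13H16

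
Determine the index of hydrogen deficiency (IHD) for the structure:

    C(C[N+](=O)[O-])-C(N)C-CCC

1

Molecular formula from the SMILES: C7H16N2O2.
DoU = (2C + 2 + N − H − X)/2 = (2·7 + 2 + 2 − 16 − 0)/2 = 2/2 = 1.
(Structurally: 0 ring(s) + 1 π bond(s) = 1.)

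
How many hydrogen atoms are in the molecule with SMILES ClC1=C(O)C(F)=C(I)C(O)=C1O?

3

Hydrogens are implicit in SMILES; fill each atom to its normal valence:
  6 × C (aromatic): no H
  3 × O: 1 H each → 3
  1 × Cl: no H
  1 × F: no H
  1 × I: no H
  Total hydrogens = 3.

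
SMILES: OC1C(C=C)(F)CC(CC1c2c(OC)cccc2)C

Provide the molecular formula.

Heavy atoms from the SMILES: 16 C, 1 F, 2 O.
Implicit hydrogens by atom environment:
  4 × C: 1 H each → 4
  4 × C (aromatic): 1 H each → 4
  3 × C: 2 H each → 6
  2 × C: 3 H each → 6
  2 × C (aromatic): no H
  1 × C: no H
  1 × F: no H
  1 × O: 1 H
  1 × O: no H
  Total hydrogens = 21.
Molecular formula: C16H21FO2

C16H21FO2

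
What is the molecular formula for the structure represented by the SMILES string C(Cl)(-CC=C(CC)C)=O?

C7H11ClO

Heavy atoms from the SMILES: 7 C, 1 Cl, 1 O.
Implicit hydrogens by atom environment:
  2 × C: 3 H each → 6
  2 × C: 2 H each → 4
  2 × C: no H
  1 × C: 1 H
  1 × Cl: no H
  1 × O: no H
  Total hydrogens = 11.
Molecular formula: C7H11ClO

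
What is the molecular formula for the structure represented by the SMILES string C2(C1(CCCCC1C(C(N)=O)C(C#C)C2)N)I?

C13H19IN2O

Heavy atoms from the SMILES: 13 C, 1 I, 2 N, 1 O.
Implicit hydrogens by atom environment:
  5 × C: 2 H each → 10
  5 × C: 1 H each → 5
  3 × C: no H
  2 × N: 2 H each → 4
  1 × I: no H
  1 × O: no H
  Total hydrogens = 19.
Molecular formula: C13H19IN2O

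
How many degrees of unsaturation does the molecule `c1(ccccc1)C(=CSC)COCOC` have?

Molecular formula from the SMILES: C12H16O2S.
DoU = (2C + 2 + N − H − X)/2 = (2·12 + 2 + 0 − 16 − 0)/2 = 10/2 = 5.
(Structurally: 1 ring(s) + 4 π bond(s) = 5.)

5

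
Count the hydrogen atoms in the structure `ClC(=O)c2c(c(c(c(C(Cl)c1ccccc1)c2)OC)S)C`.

Hydrogens are implicit in SMILES; fill each atom to its normal valence:
  6 × C (aromatic): 1 H each → 6
  6 × C (aromatic): no H
  2 × C: 3 H each → 6
  2 × Cl: no H
  2 × O: no H
  1 × C: 1 H
  1 × C: no H
  1 × S: 1 H
  Total hydrogens = 14.

14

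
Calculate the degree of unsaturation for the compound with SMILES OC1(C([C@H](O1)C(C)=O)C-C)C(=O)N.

Molecular formula from the SMILES: C8H13NO4.
DoU = (2C + 2 + N − H − X)/2 = (2·8 + 2 + 1 − 13 − 0)/2 = 6/2 = 3.
(Structurally: 1 ring(s) + 2 π bond(s) = 3.)

3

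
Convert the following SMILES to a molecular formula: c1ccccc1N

Heavy atoms from the SMILES: 6 C, 1 N.
Implicit hydrogens by atom environment:
  5 × C (aromatic): 1 H each → 5
  1 × C (aromatic): no H
  1 × N: 2 H
  Total hydrogens = 7.
Molecular formula: C6H7N

C6H7N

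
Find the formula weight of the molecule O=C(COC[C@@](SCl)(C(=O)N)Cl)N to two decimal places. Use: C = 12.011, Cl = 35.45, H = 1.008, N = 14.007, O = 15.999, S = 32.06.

Molecular formula: C5H8Cl2N2O3S.
M = 5×12.011 + 2×35.45 + 8×1.008 + 2×14.007 + 3×15.999 + 1×32.06 = 247.09 g/mol.

247.09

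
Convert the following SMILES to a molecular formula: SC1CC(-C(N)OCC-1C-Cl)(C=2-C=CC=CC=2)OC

C14H20ClNO2S

Heavy atoms from the SMILES: 14 C, 1 Cl, 1 N, 2 O, 1 S.
Implicit hydrogens by atom environment:
  5 × C (aromatic): 1 H each → 5
  3 × C: 2 H each → 6
  3 × C: 1 H each → 3
  2 × O: no H
  1 × C: 3 H
  1 × C: no H
  1 × C (aromatic): no H
  1 × Cl: no H
  1 × N: 2 H
  1 × S: 1 H
  Total hydrogens = 20.
Molecular formula: C14H20ClNO2S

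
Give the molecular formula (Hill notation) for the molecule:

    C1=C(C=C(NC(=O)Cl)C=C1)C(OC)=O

Heavy atoms from the SMILES: 9 C, 1 Cl, 1 N, 3 O.
Implicit hydrogens by atom environment:
  4 × C (aromatic): 1 H each → 4
  3 × O: no H
  2 × C (aromatic): no H
  2 × C: no H
  1 × C: 3 H
  1 × Cl: no H
  1 × N: 1 H
  Total hydrogens = 8.
Molecular formula: C9H8ClNO3

C9H8ClNO3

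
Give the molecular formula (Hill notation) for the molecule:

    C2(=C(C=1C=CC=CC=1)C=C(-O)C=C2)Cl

C12H9ClO

Heavy atoms from the SMILES: 12 C, 1 Cl, 1 O.
Implicit hydrogens by atom environment:
  8 × C (aromatic): 1 H each → 8
  4 × C (aromatic): no H
  1 × Cl: no H
  1 × O: 1 H
  Total hydrogens = 9.
Molecular formula: C12H9ClO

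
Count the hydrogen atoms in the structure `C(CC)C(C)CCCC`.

20

Hydrogens are implicit in SMILES; fill each atom to its normal valence:
  5 × C: 2 H each → 10
  3 × C: 3 H each → 9
  1 × C: 1 H
  Total hydrogens = 20.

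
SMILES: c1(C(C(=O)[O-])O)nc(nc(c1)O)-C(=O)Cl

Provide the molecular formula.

C7H4ClN2O5-

Heavy atoms from the SMILES: 7 C, 1 Cl, 2 N, 5 O.
Implicit hydrogens by atom environment:
  3 × C (aromatic): no H
  2 × C: no H
  2 × N (aromatic): no H
  2 × O: 1 H each → 2
  2 × O: no H
  1 × C (aromatic): 1 H
  1 × C: 1 H
  1 × Cl: no H
  1 × O (charge -1): no H
  Total hydrogens = 4.
Net charge -1.
Molecular formula: C7H4ClN2O5-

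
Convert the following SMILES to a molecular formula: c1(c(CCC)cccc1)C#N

Heavy atoms from the SMILES: 10 C, 1 N.
Implicit hydrogens by atom environment:
  4 × C (aromatic): 1 H each → 4
  2 × C: 2 H each → 4
  2 × C (aromatic): no H
  1 × C: 3 H
  1 × C: no H
  1 × N: no H
  Total hydrogens = 11.
Molecular formula: C10H11N

C10H11N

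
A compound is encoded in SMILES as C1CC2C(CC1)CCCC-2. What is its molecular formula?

C10H18

Heavy atoms from the SMILES: 10 C.
Implicit hydrogens by atom environment:
  8 × C: 2 H each → 16
  2 × C: 1 H each → 2
  Total hydrogens = 18.
Molecular formula: C10H18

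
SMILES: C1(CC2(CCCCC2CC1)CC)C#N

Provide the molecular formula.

C13H21N

Heavy atoms from the SMILES: 13 C, 1 N.
Implicit hydrogens by atom environment:
  8 × C: 2 H each → 16
  2 × C: 1 H each → 2
  2 × C: no H
  1 × C: 3 H
  1 × N: no H
  Total hydrogens = 21.
Molecular formula: C13H21N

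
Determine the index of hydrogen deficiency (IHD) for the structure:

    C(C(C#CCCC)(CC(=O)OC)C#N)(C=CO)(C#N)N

8

Molecular formula from the SMILES: C14H17N3O3.
DoU = (2C + 2 + N − H − X)/2 = (2·14 + 2 + 3 − 17 − 0)/2 = 16/2 = 8.
(Structurally: 0 ring(s) + 8 π bond(s) = 8.)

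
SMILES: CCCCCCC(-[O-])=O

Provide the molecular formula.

C7H13O2-

Heavy atoms from the SMILES: 7 C, 2 O.
Implicit hydrogens by atom environment:
  5 × C: 2 H each → 10
  1 × C: 3 H
  1 × C: no H
  1 × O: no H
  1 × O (charge -1): no H
  Total hydrogens = 13.
Net charge -1.
Molecular formula: C7H13O2-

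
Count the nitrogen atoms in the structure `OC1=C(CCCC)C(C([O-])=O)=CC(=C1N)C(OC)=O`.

1

The symbol for nitrogen appears 1 time in the SMILES.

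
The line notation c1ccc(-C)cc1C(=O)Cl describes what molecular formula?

Heavy atoms from the SMILES: 8 C, 1 Cl, 1 O.
Implicit hydrogens by atom environment:
  4 × C (aromatic): 1 H each → 4
  2 × C (aromatic): no H
  1 × C: 3 H
  1 × C: no H
  1 × Cl: no H
  1 × O: no H
  Total hydrogens = 7.
Molecular formula: C8H7ClO

C8H7ClO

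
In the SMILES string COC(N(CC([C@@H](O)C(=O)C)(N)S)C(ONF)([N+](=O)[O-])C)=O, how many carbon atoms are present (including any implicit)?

9

The symbol for carbon appears 9 times in the SMILES.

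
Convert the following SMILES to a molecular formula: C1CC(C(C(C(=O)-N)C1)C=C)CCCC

Heavy atoms from the SMILES: 13 C, 1 N, 1 O.
Implicit hydrogens by atom environment:
  7 × C: 2 H each → 14
  4 × C: 1 H each → 4
  1 × C: 3 H
  1 × C: no H
  1 × N: 2 H
  1 × O: no H
  Total hydrogens = 23.
Molecular formula: C13H23NO

C13H23NO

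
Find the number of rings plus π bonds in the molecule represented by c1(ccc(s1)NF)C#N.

Molecular formula from the SMILES: C5H3FN2S.
DoU = (2C + 2 + N − H − X)/2 = (2·5 + 2 + 2 − 3 − 1)/2 = 10/2 = 5.
(Structurally: 1 ring(s) + 4 π bond(s) = 5.)

5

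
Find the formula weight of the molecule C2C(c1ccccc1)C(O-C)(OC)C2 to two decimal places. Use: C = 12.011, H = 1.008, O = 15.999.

192.26

Molecular formula: C12H16O2.
M = 12×12.011 + 16×1.008 + 2×15.999 = 192.26 g/mol.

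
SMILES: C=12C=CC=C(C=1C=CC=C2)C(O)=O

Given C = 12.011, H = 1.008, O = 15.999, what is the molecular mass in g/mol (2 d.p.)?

Molecular formula: C11H8O2.
M = 11×12.011 + 8×1.008 + 2×15.999 = 172.18 g/mol.

172.18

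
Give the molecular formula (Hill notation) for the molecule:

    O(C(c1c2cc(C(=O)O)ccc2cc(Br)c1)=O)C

Heavy atoms from the SMILES: 1 Br, 13 C, 4 O.
Implicit hydrogens by atom environment:
  5 × C (aromatic): 1 H each → 5
  5 × C (aromatic): no H
  3 × O: no H
  2 × C: no H
  1 × Br: no H
  1 × C: 3 H
  1 × O: 1 H
  Total hydrogens = 9.
Molecular formula: C13H9BrO4

C13H9BrO4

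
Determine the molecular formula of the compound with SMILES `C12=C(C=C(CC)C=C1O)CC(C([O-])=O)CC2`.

C13H15O3-

Heavy atoms from the SMILES: 13 C, 3 O.
Implicit hydrogens by atom environment:
  4 × C: 2 H each → 8
  4 × C (aromatic): no H
  2 × C (aromatic): 1 H each → 2
  1 × C: 3 H
  1 × C: 1 H
  1 × C: no H
  1 × O: 1 H
  1 × O: no H
  1 × O (charge -1): no H
  Total hydrogens = 15.
Net charge -1.
Molecular formula: C13H15O3-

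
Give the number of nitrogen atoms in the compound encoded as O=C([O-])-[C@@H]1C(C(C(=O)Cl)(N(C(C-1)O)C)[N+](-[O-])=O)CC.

The symbol for nitrogen appears 2 times in the SMILES.

2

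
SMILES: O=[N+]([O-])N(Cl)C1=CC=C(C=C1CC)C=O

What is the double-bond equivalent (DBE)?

Molecular formula from the SMILES: C9H9ClN2O3.
DoU = (2C + 2 + N − H − X)/2 = (2·9 + 2 + 2 − 9 − 1)/2 = 12/2 = 6.
(Structurally: 1 ring(s) + 5 π bond(s) = 6.)

6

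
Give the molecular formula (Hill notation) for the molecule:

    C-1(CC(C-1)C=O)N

Heavy atoms from the SMILES: 5 C, 1 N, 1 O.
Implicit hydrogens by atom environment:
  3 × C: 1 H each → 3
  2 × C: 2 H each → 4
  1 × N: 2 H
  1 × O: no H
  Total hydrogens = 9.
Molecular formula: C5H9NO

C5H9NO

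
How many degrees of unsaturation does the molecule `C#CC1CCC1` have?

Molecular formula from the SMILES: C6H8.
DoU = (2C + 2 + N − H − X)/2 = (2·6 + 2 + 0 − 8 − 0)/2 = 6/2 = 3.
(Structurally: 1 ring(s) + 2 π bond(s) = 3.)

3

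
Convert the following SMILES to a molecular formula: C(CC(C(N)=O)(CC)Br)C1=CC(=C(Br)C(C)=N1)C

Heavy atoms from the SMILES: 2 Br, 13 C, 2 N, 1 O.
Implicit hydrogens by atom environment:
  4 × C (aromatic): no H
  3 × C: 3 H each → 9
  3 × C: 2 H each → 6
  2 × Br: no H
  2 × C: no H
  1 × C (aromatic): 1 H
  1 × N: 2 H
  1 × N (aromatic): no H
  1 × O: no H
  Total hydrogens = 18.
Molecular formula: C13H18Br2N2O

C13H18Br2N2O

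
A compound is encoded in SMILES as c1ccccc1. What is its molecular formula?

C6H6

Heavy atoms from the SMILES: 6 C.
Implicit hydrogens by atom environment:
  6 × C (aromatic): 1 H each → 6
  Total hydrogens = 6.
Molecular formula: C6H6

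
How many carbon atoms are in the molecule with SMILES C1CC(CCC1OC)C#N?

8

The symbol for carbon appears 8 times in the SMILES.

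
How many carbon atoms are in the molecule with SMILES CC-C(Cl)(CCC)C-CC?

The symbol for carbon appears 9 times in the SMILES. (Cl is a single chlorine, not C + l.)

9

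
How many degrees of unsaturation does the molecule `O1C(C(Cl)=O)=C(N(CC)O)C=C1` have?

4

Molecular formula from the SMILES: C7H8ClNO3.
DoU = (2C + 2 + N − H − X)/2 = (2·7 + 2 + 1 − 8 − 1)/2 = 8/2 = 4.
(Structurally: 1 ring(s) + 3 π bond(s) = 4.)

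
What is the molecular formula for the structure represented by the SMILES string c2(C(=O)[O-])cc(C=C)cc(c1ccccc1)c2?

C15H11O2-

Heavy atoms from the SMILES: 15 C, 2 O.
Implicit hydrogens by atom environment:
  8 × C (aromatic): 1 H each → 8
  4 × C (aromatic): no H
  1 × C: 2 H
  1 × C: 1 H
  1 × C: no H
  1 × O: no H
  1 × O (charge -1): no H
  Total hydrogens = 11.
Net charge -1.
Molecular formula: C15H11O2-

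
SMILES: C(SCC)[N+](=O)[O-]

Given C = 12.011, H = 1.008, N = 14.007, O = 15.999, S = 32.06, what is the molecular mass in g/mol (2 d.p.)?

Molecular formula: C3H7NO2S.
M = 3×12.011 + 7×1.008 + 1×14.007 + 2×15.999 + 1×32.06 = 121.15 g/mol.

121.15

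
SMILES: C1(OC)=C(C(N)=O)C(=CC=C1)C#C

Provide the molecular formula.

Heavy atoms from the SMILES: 10 C, 1 N, 2 O.
Implicit hydrogens by atom environment:
  3 × C (aromatic): 1 H each → 3
  3 × C (aromatic): no H
  2 × C: no H
  2 × O: no H
  1 × C: 3 H
  1 × C: 1 H
  1 × N: 2 H
  Total hydrogens = 9.
Molecular formula: C10H9NO2

C10H9NO2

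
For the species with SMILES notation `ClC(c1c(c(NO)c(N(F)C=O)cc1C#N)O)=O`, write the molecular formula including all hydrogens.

C9H5ClFN3O4

Heavy atoms from the SMILES: 9 C, 1 Cl, 1 F, 3 N, 4 O.
Implicit hydrogens by atom environment:
  5 × C (aromatic): no H
  2 × C: no H
  2 × N: no H
  2 × O: 1 H each → 2
  2 × O: no H
  1 × C (aromatic): 1 H
  1 × C: 1 H
  1 × Cl: no H
  1 × F: no H
  1 × N: 1 H
  Total hydrogens = 5.
Molecular formula: C9H5ClFN3O4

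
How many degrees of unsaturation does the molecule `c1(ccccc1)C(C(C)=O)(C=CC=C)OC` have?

7

Molecular formula from the SMILES: C14H16O2.
DoU = (2C + 2 + N − H − X)/2 = (2·14 + 2 + 0 − 16 − 0)/2 = 14/2 = 7.
(Structurally: 1 ring(s) + 6 π bond(s) = 7.)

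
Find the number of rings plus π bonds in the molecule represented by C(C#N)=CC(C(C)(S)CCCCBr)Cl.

Molecular formula from the SMILES: C10H15BrClNS.
DoU = (2C + 2 + N − H − X)/2 = (2·10 + 2 + 1 − 15 − 2)/2 = 6/2 = 3.
(Structurally: 0 ring(s) + 3 π bond(s) = 3.)

3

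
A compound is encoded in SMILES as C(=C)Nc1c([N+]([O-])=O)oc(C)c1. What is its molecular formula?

C7H8N2O3

Heavy atoms from the SMILES: 7 C, 2 N, 3 O.
Implicit hydrogens by atom environment:
  3 × C (aromatic): no H
  1 × C: 3 H
  1 × C: 2 H
  1 × C (aromatic): 1 H
  1 × C: 1 H
  1 × N: 1 H
  1 × N (charge +1): no H
  1 × O (aromatic): no H
  1 × O: no H
  1 × O (charge -1): no H
  Total hydrogens = 8.
Molecular formula: C7H8N2O3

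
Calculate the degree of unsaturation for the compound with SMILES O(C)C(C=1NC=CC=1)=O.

Molecular formula from the SMILES: C6H7NO2.
DoU = (2C + 2 + N − H − X)/2 = (2·6 + 2 + 1 − 7 − 0)/2 = 8/2 = 4.
(Structurally: 1 ring(s) + 3 π bond(s) = 4.)

4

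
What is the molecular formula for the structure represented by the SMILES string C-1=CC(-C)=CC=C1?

Heavy atoms from the SMILES: 7 C.
Implicit hydrogens by atom environment:
  5 × C (aromatic): 1 H each → 5
  1 × C: 3 H
  1 × C (aromatic): no H
  Total hydrogens = 8.
Molecular formula: C7H8

C7H8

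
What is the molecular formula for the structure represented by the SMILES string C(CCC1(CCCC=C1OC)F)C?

Heavy atoms from the SMILES: 11 C, 1 F, 1 O.
Implicit hydrogens by atom environment:
  6 × C: 2 H each → 12
  2 × C: 3 H each → 6
  2 × C: no H
  1 × C: 1 H
  1 × F: no H
  1 × O: no H
  Total hydrogens = 19.
Molecular formula: C11H19FO

C11H19FO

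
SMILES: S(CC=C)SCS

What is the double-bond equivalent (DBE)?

1

Molecular formula from the SMILES: C4H8S3.
DoU = (2C + 2 + N − H − X)/2 = (2·4 + 2 + 0 − 8 − 0)/2 = 2/2 = 1.
(Structurally: 0 ring(s) + 1 π bond(s) = 1.)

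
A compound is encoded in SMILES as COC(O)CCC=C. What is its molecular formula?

C6H12O2

Heavy atoms from the SMILES: 6 C, 2 O.
Implicit hydrogens by atom environment:
  3 × C: 2 H each → 6
  2 × C: 1 H each → 2
  1 × C: 3 H
  1 × O: 1 H
  1 × O: no H
  Total hydrogens = 12.
Molecular formula: C6H12O2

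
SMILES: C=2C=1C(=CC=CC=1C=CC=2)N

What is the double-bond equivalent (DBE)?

7

Molecular formula from the SMILES: C10H9N.
DoU = (2C + 2 + N − H − X)/2 = (2·10 + 2 + 1 − 9 − 0)/2 = 14/2 = 7.
(Structurally: 2 ring(s) + 5 π bond(s) = 7.)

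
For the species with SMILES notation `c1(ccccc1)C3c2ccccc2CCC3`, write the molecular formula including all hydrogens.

C16H16

Heavy atoms from the SMILES: 16 C.
Implicit hydrogens by atom environment:
  9 × C (aromatic): 1 H each → 9
  3 × C: 2 H each → 6
  3 × C (aromatic): no H
  1 × C: 1 H
  Total hydrogens = 16.
Molecular formula: C16H16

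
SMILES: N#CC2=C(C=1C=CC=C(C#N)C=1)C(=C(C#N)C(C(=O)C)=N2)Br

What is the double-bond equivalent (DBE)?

Molecular formula from the SMILES: C16H7BrN4O.
DoU = (2C + 2 + N − H − X)/2 = (2·16 + 2 + 4 − 7 − 1)/2 = 30/2 = 15.
(Structurally: 2 ring(s) + 13 π bond(s) = 15.)

15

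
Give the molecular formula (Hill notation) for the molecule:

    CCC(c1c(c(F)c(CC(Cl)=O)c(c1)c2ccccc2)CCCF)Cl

Heavy atoms from the SMILES: 20 C, 2 Cl, 2 F, 1 O.
Implicit hydrogens by atom environment:
  6 × C (aromatic): 1 H each → 6
  6 × C (aromatic): no H
  5 × C: 2 H each → 10
  2 × Cl: no H
  2 × F: no H
  1 × C: 3 H
  1 × C: 1 H
  1 × C: no H
  1 × O: no H
  Total hydrogens = 20.
Molecular formula: C20H20Cl2F2O

C20H20Cl2F2O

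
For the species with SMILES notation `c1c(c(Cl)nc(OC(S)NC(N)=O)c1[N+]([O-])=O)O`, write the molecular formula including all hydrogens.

C7H7ClN4O5S

Heavy atoms from the SMILES: 7 C, 1 Cl, 4 N, 5 O, 1 S.
Implicit hydrogens by atom environment:
  4 × C (aromatic): no H
  3 × O: no H
  1 × C (aromatic): 1 H
  1 × C: 1 H
  1 × C: no H
  1 × Cl: no H
  1 × N: 2 H
  1 × N: 1 H
  1 × N (aromatic): no H
  1 × N (charge +1): no H
  1 × O: 1 H
  1 × O (charge -1): no H
  1 × S: 1 H
  Total hydrogens = 7.
Molecular formula: C7H7ClN4O5S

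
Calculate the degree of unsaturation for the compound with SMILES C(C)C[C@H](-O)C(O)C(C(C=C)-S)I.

Molecular formula from the SMILES: C9H17IO2S.
DoU = (2C + 2 + N − H − X)/2 = (2·9 + 2 + 0 − 17 − 1)/2 = 2/2 = 1.
(Structurally: 0 ring(s) + 1 π bond(s) = 1.)

1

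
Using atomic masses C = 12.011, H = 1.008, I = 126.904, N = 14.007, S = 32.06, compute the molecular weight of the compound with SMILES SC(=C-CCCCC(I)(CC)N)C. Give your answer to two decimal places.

Molecular formula: C10H20INS.
M = 10×12.011 + 20×1.008 + 1×126.904 + 1×14.007 + 1×32.06 = 313.24 g/mol.

313.24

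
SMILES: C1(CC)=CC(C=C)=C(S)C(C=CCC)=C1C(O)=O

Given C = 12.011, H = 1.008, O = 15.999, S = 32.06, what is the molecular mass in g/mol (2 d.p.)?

262.37

Molecular formula: C15H18O2S.
M = 15×12.011 + 18×1.008 + 2×15.999 + 1×32.06 = 262.37 g/mol.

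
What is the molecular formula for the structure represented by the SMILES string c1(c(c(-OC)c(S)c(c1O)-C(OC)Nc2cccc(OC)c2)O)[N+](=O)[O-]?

Heavy atoms from the SMILES: 16 C, 2 N, 7 O, 1 S.
Implicit hydrogens by atom environment:
  8 × C (aromatic): no H
  4 × C (aromatic): 1 H each → 4
  4 × O: no H
  3 × C: 3 H each → 9
  2 × O: 1 H each → 2
  1 × C: 1 H
  1 × N: 1 H
  1 × N (charge +1): no H
  1 × O (charge -1): no H
  1 × S: 1 H
  Total hydrogens = 18.
Molecular formula: C16H18N2O7S

C16H18N2O7S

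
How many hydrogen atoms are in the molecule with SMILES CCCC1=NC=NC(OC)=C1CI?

Hydrogens are implicit in SMILES; fill each atom to its normal valence:
  3 × C: 2 H each → 6
  3 × C (aromatic): no H
  2 × C: 3 H each → 6
  2 × N (aromatic): no H
  1 × C (aromatic): 1 H
  1 × I: no H
  1 × O: no H
  Total hydrogens = 13.

13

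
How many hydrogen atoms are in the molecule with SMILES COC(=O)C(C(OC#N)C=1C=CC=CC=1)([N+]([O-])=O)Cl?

9

Hydrogens are implicit in SMILES; fill each atom to its normal valence:
  5 × C (aromatic): 1 H each → 5
  4 × O: no H
  3 × C: no H
  1 × C: 3 H
  1 × C: 1 H
  1 × C (aromatic): no H
  1 × Cl: no H
  1 × N: no H
  1 × N (charge +1): no H
  1 × O (charge -1): no H
  Total hydrogens = 9.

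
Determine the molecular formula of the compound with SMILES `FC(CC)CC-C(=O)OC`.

C7H13FO2

Heavy atoms from the SMILES: 7 C, 1 F, 2 O.
Implicit hydrogens by atom environment:
  3 × C: 2 H each → 6
  2 × C: 3 H each → 6
  2 × O: no H
  1 × C: 1 H
  1 × C: no H
  1 × F: no H
  Total hydrogens = 13.
Molecular formula: C7H13FO2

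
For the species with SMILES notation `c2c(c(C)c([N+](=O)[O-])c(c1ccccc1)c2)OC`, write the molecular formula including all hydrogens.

Heavy atoms from the SMILES: 14 C, 1 N, 3 O.
Implicit hydrogens by atom environment:
  7 × C (aromatic): 1 H each → 7
  5 × C (aromatic): no H
  2 × C: 3 H each → 6
  2 × O: no H
  1 × N (charge +1): no H
  1 × O (charge -1): no H
  Total hydrogens = 13.
Molecular formula: C14H13NO3

C14H13NO3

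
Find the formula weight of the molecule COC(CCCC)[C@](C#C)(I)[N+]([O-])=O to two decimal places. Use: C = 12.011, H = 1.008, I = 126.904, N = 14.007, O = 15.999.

311.12

Molecular formula: C9H14INO3.
M = 9×12.011 + 14×1.008 + 1×126.904 + 1×14.007 + 3×15.999 = 311.12 g/mol.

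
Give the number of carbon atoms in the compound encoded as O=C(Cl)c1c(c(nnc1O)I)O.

5

The symbol for carbon appears 5 times in the SMILES. Lowercase c denotes aromatic carbon and counts toward C.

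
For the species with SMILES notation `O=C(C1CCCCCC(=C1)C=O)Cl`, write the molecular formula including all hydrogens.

C10H13ClO2

Heavy atoms from the SMILES: 10 C, 1 Cl, 2 O.
Implicit hydrogens by atom environment:
  5 × C: 2 H each → 10
  3 × C: 1 H each → 3
  2 × C: no H
  2 × O: no H
  1 × Cl: no H
  Total hydrogens = 13.
Molecular formula: C10H13ClO2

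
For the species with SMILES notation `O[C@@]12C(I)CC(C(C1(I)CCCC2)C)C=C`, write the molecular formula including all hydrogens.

Heavy atoms from the SMILES: 13 C, 2 I, 1 O.
Implicit hydrogens by atom environment:
  6 × C: 2 H each → 12
  4 × C: 1 H each → 4
  2 × C: no H
  2 × I: no H
  1 × C: 3 H
  1 × O: 1 H
  Total hydrogens = 20.
Molecular formula: C13H20I2O

C13H20I2O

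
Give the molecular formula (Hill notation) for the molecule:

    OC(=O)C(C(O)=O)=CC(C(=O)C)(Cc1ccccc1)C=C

Heavy atoms from the SMILES: 16 C, 5 O.
Implicit hydrogens by atom environment:
  5 × C (aromatic): 1 H each → 5
  5 × C: no H
  3 × O: no H
  2 × C: 2 H each → 4
  2 × C: 1 H each → 2
  2 × O: 1 H each → 2
  1 × C: 3 H
  1 × C (aromatic): no H
  Total hydrogens = 16.
Molecular formula: C16H16O5

C16H16O5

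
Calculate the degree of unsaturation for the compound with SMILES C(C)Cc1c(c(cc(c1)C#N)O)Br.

6

Molecular formula from the SMILES: C10H10BrNO.
DoU = (2C + 2 + N − H − X)/2 = (2·10 + 2 + 1 − 10 − 1)/2 = 12/2 = 6.
(Structurally: 1 ring(s) + 5 π bond(s) = 6.)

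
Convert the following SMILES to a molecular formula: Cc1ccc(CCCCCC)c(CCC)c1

C16H26

Heavy atoms from the SMILES: 16 C.
Implicit hydrogens by atom environment:
  7 × C: 2 H each → 14
  3 × C: 3 H each → 9
  3 × C (aromatic): 1 H each → 3
  3 × C (aromatic): no H
  Total hydrogens = 26.
Molecular formula: C16H26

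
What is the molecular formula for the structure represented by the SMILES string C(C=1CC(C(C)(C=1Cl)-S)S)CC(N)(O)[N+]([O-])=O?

Heavy atoms from the SMILES: 9 C, 1 Cl, 2 N, 3 O, 2 S.
Implicit hydrogens by atom environment:
  4 × C: no H
  3 × C: 2 H each → 6
  2 × S: 1 H each → 2
  1 × C: 3 H
  1 × C: 1 H
  1 × Cl: no H
  1 × N: 2 H
  1 × N (charge +1): no H
  1 × O: 1 H
  1 × O: no H
  1 × O (charge -1): no H
  Total hydrogens = 15.
Molecular formula: C9H15ClN2O3S2

C9H15ClN2O3S2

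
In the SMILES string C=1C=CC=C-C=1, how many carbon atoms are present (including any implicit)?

6

The symbol for carbon appears 6 times in the SMILES.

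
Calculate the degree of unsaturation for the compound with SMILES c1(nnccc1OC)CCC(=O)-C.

Molecular formula from the SMILES: C9H12N2O2.
DoU = (2C + 2 + N − H − X)/2 = (2·9 + 2 + 2 − 12 − 0)/2 = 10/2 = 5.
(Structurally: 1 ring(s) + 4 π bond(s) = 5.)

5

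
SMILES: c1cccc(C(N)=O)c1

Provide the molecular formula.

Heavy atoms from the SMILES: 7 C, 1 N, 1 O.
Implicit hydrogens by atom environment:
  5 × C (aromatic): 1 H each → 5
  1 × C (aromatic): no H
  1 × C: no H
  1 × N: 2 H
  1 × O: no H
  Total hydrogens = 7.
Molecular formula: C7H7NO

C7H7NO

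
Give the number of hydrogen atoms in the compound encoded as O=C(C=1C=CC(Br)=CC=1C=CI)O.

6

Hydrogens are implicit in SMILES; fill each atom to its normal valence:
  3 × C (aromatic): 1 H each → 3
  3 × C (aromatic): no H
  2 × C: 1 H each → 2
  1 × Br: no H
  1 × C: no H
  1 × I: no H
  1 × O: 1 H
  1 × O: no H
  Total hydrogens = 6.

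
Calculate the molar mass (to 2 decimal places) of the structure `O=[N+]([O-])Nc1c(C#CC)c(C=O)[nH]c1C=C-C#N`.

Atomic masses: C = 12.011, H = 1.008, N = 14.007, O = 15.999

Molecular formula: C11H8N4O3.
M = 11×12.011 + 8×1.008 + 4×14.007 + 3×15.999 = 244.21 g/mol.

244.21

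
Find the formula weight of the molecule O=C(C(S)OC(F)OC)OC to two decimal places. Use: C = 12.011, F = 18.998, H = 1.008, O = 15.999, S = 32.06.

184.18

Molecular formula: C5H9FO4S.
M = 5×12.011 + 1×18.998 + 9×1.008 + 4×15.999 + 1×32.06 = 184.18 g/mol.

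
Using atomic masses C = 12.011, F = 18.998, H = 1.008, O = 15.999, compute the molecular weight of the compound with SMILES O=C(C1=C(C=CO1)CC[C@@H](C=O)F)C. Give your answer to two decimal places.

Molecular formula: C10H11FO3.
M = 10×12.011 + 1×18.998 + 11×1.008 + 3×15.999 = 198.19 g/mol.

198.19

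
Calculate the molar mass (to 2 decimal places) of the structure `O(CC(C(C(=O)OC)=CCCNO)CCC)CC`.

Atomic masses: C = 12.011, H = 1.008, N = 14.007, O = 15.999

Molecular formula: C13H25NO4.
M = 13×12.011 + 25×1.008 + 1×14.007 + 4×15.999 = 259.35 g/mol.

259.35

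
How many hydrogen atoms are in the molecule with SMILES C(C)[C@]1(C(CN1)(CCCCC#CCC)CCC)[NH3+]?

31

Hydrogens are implicit in SMILES; fill each atom to its normal valence:
  9 × C: 2 H each → 18
  4 × C: no H
  3 × C: 3 H each → 9
  1 × N (charge +1): 3 H
  1 × N: 1 H
  Total hydrogens = 31.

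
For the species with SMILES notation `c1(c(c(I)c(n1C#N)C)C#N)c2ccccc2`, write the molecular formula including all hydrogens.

Heavy atoms from the SMILES: 13 C, 1 I, 3 N.
Implicit hydrogens by atom environment:
  5 × C (aromatic): 1 H each → 5
  5 × C (aromatic): no H
  2 × C: no H
  2 × N: no H
  1 × C: 3 H
  1 × I: no H
  1 × N (aromatic): no H
  Total hydrogens = 8.
Molecular formula: C13H8IN3

C13H8IN3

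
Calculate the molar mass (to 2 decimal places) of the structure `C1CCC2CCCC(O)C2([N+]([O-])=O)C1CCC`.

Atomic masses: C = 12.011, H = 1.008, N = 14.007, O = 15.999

Molecular formula: C13H23NO3.
M = 13×12.011 + 23×1.008 + 1×14.007 + 3×15.999 = 241.33 g/mol.

241.33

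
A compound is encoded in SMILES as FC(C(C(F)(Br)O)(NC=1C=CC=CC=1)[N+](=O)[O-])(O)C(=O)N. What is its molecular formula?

C10H10BrF2N3O5

Heavy atoms from the SMILES: 1 Br, 10 C, 2 F, 3 N, 5 O.
Implicit hydrogens by atom environment:
  5 × C (aromatic): 1 H each → 5
  4 × C: no H
  2 × F: no H
  2 × O: 1 H each → 2
  2 × O: no H
  1 × Br: no H
  1 × C (aromatic): no H
  1 × N: 2 H
  1 × N: 1 H
  1 × N (charge +1): no H
  1 × O (charge -1): no H
  Total hydrogens = 10.
Molecular formula: C10H10BrF2N3O5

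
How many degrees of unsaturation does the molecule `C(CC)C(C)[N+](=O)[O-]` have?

1

Molecular formula from the SMILES: C5H11NO2.
DoU = (2C + 2 + N − H − X)/2 = (2·5 + 2 + 1 − 11 − 0)/2 = 2/2 = 1.
(Structurally: 0 ring(s) + 1 π bond(s) = 1.)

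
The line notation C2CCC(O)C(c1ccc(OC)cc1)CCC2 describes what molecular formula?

C15H22O2

Heavy atoms from the SMILES: 15 C, 2 O.
Implicit hydrogens by atom environment:
  6 × C: 2 H each → 12
  4 × C (aromatic): 1 H each → 4
  2 × C: 1 H each → 2
  2 × C (aromatic): no H
  1 × C: 3 H
  1 × O: 1 H
  1 × O: no H
  Total hydrogens = 22.
Molecular formula: C15H22O2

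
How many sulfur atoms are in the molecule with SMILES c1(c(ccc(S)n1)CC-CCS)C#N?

The symbol for sulfur appears 2 times in the SMILES.

2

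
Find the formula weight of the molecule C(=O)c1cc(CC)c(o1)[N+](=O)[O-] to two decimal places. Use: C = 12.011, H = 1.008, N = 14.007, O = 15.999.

169.14

Molecular formula: C7H7NO4.
M = 7×12.011 + 7×1.008 + 1×14.007 + 4×15.999 = 169.14 g/mol.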